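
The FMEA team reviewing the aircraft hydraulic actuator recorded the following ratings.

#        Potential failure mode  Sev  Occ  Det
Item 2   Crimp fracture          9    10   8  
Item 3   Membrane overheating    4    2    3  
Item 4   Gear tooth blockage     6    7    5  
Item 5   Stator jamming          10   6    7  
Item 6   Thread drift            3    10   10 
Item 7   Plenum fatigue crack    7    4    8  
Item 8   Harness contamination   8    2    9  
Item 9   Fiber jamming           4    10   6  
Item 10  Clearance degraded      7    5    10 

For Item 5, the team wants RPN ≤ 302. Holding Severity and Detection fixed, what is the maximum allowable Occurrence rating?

4

Item 5: S=10, O=6, D=7 → current RPN = 420.
Fixed product = 70. Need 70 × O ≤ 302, so O ≤ 302/70 = 4.31.
Maximum integer Occurrence rating = 4 (gives RPN 280; O=5 would give 350 > 302).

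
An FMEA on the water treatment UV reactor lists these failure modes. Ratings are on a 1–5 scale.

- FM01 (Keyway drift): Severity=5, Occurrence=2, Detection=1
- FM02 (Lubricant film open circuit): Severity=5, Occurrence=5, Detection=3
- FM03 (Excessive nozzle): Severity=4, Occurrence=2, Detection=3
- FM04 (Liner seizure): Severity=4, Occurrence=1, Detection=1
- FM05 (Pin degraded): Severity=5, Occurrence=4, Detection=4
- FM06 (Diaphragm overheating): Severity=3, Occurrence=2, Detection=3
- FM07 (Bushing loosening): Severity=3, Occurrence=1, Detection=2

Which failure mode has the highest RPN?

RPN = Severity × Occurrence × Detection:
  FM01: 5 × 2 × 1 = 10
  FM02: 5 × 5 × 3 = 75
  FM03: 4 × 2 × 3 = 24
  FM04: 4 × 1 × 1 = 4
  FM05: 5 × 4 × 4 = 80
  FM06: 3 × 2 × 3 = 18
  FM07: 3 × 1 × 2 = 6
Highest RPN is 80 → FM05.

FM05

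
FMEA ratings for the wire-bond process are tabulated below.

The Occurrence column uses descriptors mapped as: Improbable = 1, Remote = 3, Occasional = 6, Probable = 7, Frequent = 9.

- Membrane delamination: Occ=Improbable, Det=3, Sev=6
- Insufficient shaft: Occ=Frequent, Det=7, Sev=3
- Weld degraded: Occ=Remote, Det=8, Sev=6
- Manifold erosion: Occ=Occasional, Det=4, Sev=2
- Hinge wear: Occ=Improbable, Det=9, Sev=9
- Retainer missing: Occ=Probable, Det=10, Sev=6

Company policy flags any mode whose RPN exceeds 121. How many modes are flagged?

RPN = Severity × Occurrence × Detection:
  Membrane delamination: 6 × 1 × 3 = 18
  Insufficient shaft: 3 × 9 × 7 = 189
  Weld degraded: 6 × 3 × 8 = 144
  Manifold erosion: 2 × 6 × 4 = 48
  Hinge wear: 9 × 1 × 9 = 81
  Retainer missing: 6 × 7 × 10 = 420
Modes with RPN > 121: Insufficient shaft (189), Weld degraded (144), Retainer missing (420) → 3.

3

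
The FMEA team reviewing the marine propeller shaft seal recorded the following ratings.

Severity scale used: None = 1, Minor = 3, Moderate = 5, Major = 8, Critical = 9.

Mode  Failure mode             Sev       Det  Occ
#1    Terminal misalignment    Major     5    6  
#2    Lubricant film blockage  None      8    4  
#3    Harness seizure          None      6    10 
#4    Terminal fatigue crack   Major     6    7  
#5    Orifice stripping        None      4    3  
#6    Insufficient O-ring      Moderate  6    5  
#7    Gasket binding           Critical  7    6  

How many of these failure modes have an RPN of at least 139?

RPN = Severity × Occurrence × Detection:
  #1: 8 × 6 × 5 = 240
  #2: 1 × 4 × 8 = 32
  #3: 1 × 10 × 6 = 60
  #4: 8 × 7 × 6 = 336
  #5: 1 × 3 × 4 = 12
  #6: 5 × 5 × 6 = 150
  #7: 9 × 6 × 7 = 378
Modes with RPN ≥ 139: #1 (240), #4 (336), #6 (150), #7 (378) → 4.

4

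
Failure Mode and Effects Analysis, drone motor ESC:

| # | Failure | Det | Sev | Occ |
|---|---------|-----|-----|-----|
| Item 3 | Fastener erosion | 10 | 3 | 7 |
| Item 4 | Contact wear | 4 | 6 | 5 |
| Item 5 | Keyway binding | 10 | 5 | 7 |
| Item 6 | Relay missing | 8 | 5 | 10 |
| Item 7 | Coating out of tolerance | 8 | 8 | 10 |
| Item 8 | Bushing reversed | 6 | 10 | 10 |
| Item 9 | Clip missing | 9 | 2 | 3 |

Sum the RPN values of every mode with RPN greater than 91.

2320

RPN = Severity × Occurrence × Detection:
  Item 3: 3 × 7 × 10 = 210
  Item 4: 6 × 5 × 4 = 120
  Item 5: 5 × 7 × 10 = 350
  Item 6: 5 × 10 × 8 = 400
  Item 7: 8 × 10 × 8 = 640
  Item 8: 10 × 10 × 6 = 600
  Item 9: 2 × 3 × 9 = 54
RPN > 91: Item 3 (210), Item 4 (120), Item 5 (350), Item 6 (400), Item 7 (640), Item 8 (600).
Sum: 210 + 120 + 350 + 400 + 640 + 600 = 2320.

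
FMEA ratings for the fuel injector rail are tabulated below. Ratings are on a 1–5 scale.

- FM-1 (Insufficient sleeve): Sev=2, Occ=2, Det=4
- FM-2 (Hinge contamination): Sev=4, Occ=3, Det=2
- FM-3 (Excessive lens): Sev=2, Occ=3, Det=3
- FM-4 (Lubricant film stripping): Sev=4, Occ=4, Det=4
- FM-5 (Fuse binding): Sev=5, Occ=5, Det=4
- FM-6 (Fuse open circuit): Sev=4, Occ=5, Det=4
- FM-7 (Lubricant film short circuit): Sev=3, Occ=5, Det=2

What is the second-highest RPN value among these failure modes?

80

RPN = Severity × Occurrence × Detection:
  FM-1: 2 × 2 × 4 = 16
  FM-2: 4 × 3 × 2 = 24
  FM-3: 2 × 3 × 3 = 18
  FM-4: 4 × 4 × 4 = 64
  FM-5: 5 × 5 × 4 = 100
  FM-6: 4 × 5 × 4 = 80
  FM-7: 3 × 5 × 2 = 30
Sorted descending: 100, 80, 64, 30, 24, 18, 16.
The second-highest RPN is 80 (FM-6).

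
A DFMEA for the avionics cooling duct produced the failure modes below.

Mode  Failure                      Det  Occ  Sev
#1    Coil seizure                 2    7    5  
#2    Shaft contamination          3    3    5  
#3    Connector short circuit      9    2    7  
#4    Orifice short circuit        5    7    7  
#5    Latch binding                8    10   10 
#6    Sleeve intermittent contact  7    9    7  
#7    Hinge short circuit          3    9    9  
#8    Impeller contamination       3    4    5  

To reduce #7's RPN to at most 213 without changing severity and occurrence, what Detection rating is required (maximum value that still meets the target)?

2

#7: S=9, O=9, D=3 → current RPN = 243.
Fixed product = 81. Need 81 × D ≤ 213, so D ≤ 213/81 = 2.63.
Maximum integer Detection rating = 2 (gives RPN 162; D=3 would give 243 > 213).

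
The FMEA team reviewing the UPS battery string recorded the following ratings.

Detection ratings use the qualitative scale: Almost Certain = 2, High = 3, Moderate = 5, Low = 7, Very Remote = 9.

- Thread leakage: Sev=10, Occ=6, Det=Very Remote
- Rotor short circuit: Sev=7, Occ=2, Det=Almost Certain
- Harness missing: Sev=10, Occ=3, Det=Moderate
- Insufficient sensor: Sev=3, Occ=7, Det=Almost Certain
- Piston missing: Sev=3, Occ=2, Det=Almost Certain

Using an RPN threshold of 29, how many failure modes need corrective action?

3

RPN = Severity × Occurrence × Detection:
  Thread leakage: 10 × 6 × 9 = 540
  Rotor short circuit: 7 × 2 × 2 = 28
  Harness missing: 10 × 3 × 5 = 150
  Insufficient sensor: 3 × 7 × 2 = 42
  Piston missing: 3 × 2 × 2 = 12
Modes with RPN ≥ 29: Thread leakage (540), Harness missing (150), Insufficient sensor (42) → 3.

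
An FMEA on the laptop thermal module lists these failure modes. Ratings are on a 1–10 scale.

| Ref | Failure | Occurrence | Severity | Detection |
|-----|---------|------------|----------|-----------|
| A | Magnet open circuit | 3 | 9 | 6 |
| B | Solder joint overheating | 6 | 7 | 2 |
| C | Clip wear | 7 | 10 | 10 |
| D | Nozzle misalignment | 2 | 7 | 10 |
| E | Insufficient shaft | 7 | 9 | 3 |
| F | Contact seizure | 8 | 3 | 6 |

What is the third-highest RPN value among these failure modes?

RPN = Severity × Occurrence × Detection:
  A: 9 × 3 × 6 = 162
  B: 7 × 6 × 2 = 84
  C: 10 × 7 × 10 = 700
  D: 7 × 2 × 10 = 140
  E: 9 × 7 × 3 = 189
  F: 3 × 8 × 6 = 144
Sorted descending: 700, 189, 162, 144, 140, 84.
The third-highest RPN is 162 (A).

162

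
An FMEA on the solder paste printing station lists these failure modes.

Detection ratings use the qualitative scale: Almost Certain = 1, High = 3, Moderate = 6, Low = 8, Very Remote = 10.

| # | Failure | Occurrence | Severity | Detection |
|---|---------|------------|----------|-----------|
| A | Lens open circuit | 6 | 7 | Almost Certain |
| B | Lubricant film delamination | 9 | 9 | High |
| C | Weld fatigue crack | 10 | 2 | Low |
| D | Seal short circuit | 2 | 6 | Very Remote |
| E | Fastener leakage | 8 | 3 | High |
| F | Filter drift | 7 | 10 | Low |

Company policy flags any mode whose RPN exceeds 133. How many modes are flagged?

RPN = Severity × Occurrence × Detection:
  A: 7 × 6 × 1 = 42
  B: 9 × 9 × 3 = 243
  C: 2 × 10 × 8 = 160
  D: 6 × 2 × 10 = 120
  E: 3 × 8 × 3 = 72
  F: 10 × 7 × 8 = 560
Modes with RPN > 133: B (243), C (160), F (560) → 3.

3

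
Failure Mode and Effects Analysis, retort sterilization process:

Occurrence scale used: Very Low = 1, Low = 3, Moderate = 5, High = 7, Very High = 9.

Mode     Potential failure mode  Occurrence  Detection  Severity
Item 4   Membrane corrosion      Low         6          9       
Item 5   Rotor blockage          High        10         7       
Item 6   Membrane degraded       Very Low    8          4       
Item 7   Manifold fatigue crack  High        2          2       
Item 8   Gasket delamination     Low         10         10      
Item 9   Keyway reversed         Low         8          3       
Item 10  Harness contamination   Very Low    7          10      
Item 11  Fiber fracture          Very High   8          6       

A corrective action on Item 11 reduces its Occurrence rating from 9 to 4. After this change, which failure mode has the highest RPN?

RPN = Severity × Occurrence × Detection:
  Item 4: 9 × 3 × 6 = 162
  Item 5: 7 × 7 × 10 = 490
  Item 6: 4 × 1 × 8 = 32
  Item 7: 2 × 7 × 2 = 28
  Item 8: 10 × 3 × 10 = 300
  Item 9: 3 × 3 × 8 = 72
  Item 10: 10 × 1 × 7 = 70
  Item 11: 6 × 9 × 8 = 432
After action: Item 11 → 6 × 4 × 8 = 192.
Revised RPNs: Item 5=490, Item 8=300, Item 11=192, Item 4=162, Item 9=72, Item 10=70, Item 6=32, Item 7=28.
Highest is now Item 5 (490).

Item 5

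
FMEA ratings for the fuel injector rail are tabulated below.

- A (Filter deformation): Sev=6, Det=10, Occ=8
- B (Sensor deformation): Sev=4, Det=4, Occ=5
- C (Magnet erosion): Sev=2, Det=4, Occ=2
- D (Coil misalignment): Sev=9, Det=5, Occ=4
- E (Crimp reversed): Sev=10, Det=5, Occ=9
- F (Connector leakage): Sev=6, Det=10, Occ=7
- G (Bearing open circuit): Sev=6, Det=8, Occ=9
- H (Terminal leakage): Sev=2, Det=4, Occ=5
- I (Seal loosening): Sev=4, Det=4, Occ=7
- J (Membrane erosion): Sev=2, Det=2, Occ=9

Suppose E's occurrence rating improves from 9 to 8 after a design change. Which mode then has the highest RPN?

A

RPN = Severity × Occurrence × Detection:
  A: 6 × 8 × 10 = 480
  B: 4 × 5 × 4 = 80
  C: 2 × 2 × 4 = 16
  D: 9 × 4 × 5 = 180
  E: 10 × 9 × 5 = 450
  F: 6 × 7 × 10 = 420
  G: 6 × 9 × 8 = 432
  H: 2 × 5 × 4 = 40
  I: 4 × 7 × 4 = 112
  J: 2 × 9 × 2 = 36
After action: E → 10 × 8 × 5 = 400.
Revised RPNs: A=480, G=432, F=420, E=400, D=180, I=112, B=80, H=40, J=36, C=16.
Highest is now A (480).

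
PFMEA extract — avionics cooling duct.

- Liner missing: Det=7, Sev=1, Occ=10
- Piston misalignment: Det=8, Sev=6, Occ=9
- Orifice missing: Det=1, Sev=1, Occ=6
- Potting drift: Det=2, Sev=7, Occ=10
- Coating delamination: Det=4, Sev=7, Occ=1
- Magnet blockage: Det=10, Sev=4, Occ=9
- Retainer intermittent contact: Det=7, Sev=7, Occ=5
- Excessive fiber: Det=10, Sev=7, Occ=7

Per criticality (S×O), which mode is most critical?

Criticality = Severity × Occurrence:
  Liner missing: 1 × 10 = 10
  Piston misalignment: 6 × 9 = 54
  Orifice missing: 1 × 6 = 6
  Potting drift: 7 × 10 = 70
  Coating delamination: 7 × 1 = 7
  Magnet blockage: 4 × 9 = 36
  Retainer intermittent contact: 7 × 5 = 35
  Excessive fiber: 7 × 7 = 49
Highest criticality is 70 → Potting drift.

Potting drift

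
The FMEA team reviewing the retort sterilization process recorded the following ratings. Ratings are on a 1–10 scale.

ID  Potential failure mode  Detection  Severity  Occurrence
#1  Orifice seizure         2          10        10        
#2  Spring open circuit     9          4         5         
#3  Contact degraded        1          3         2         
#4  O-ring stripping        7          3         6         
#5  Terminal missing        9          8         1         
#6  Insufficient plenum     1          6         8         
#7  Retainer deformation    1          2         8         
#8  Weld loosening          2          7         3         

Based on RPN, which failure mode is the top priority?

RPN = Severity × Occurrence × Detection:
  #1: 10 × 10 × 2 = 200
  #2: 4 × 5 × 9 = 180
  #3: 3 × 2 × 1 = 6
  #4: 3 × 6 × 7 = 126
  #5: 8 × 1 × 9 = 72
  #6: 6 × 8 × 1 = 48
  #7: 2 × 8 × 1 = 16
  #8: 7 × 3 × 2 = 42
Highest RPN is 200 → #1.

#1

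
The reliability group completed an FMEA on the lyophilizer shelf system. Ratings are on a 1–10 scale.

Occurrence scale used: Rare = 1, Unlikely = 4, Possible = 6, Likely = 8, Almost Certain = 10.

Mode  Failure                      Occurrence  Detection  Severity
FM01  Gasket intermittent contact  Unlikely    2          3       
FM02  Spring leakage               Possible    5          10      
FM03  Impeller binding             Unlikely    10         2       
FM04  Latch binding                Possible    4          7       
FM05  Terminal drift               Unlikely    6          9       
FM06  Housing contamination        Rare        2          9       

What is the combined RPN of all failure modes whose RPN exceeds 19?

RPN = Severity × Occurrence × Detection:
  FM01: 3 × 4 × 2 = 24
  FM02: 10 × 6 × 5 = 300
  FM03: 2 × 4 × 10 = 80
  FM04: 7 × 6 × 4 = 168
  FM05: 9 × 4 × 6 = 216
  FM06: 9 × 1 × 2 = 18
RPN > 19: FM01 (24), FM02 (300), FM03 (80), FM04 (168), FM05 (216).
Sum: 24 + 300 + 80 + 168 + 216 = 788.

788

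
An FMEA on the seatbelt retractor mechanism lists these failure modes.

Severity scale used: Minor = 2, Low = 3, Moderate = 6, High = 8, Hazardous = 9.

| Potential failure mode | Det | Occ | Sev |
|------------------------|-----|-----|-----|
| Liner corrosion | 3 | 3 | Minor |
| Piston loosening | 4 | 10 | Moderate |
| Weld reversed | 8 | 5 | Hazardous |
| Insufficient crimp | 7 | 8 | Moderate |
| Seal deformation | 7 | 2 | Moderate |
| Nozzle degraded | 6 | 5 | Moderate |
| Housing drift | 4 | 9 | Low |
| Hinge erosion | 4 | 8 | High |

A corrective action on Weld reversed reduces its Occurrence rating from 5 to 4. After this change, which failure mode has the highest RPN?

RPN = Severity × Occurrence × Detection:
  Liner corrosion: 2 × 3 × 3 = 18
  Piston loosening: 6 × 10 × 4 = 240
  Weld reversed: 9 × 5 × 8 = 360
  Insufficient crimp: 6 × 8 × 7 = 336
  Seal deformation: 6 × 2 × 7 = 84
  Nozzle degraded: 6 × 5 × 6 = 180
  Housing drift: 3 × 9 × 4 = 108
  Hinge erosion: 8 × 8 × 4 = 256
After action: Weld reversed → 9 × 4 × 8 = 288.
Revised RPNs: Insufficient crimp=336, Weld reversed=288, Hinge erosion=256, Piston loosening=240, Nozzle degraded=180, Housing drift=108, Seal deformation=84, Liner corrosion=18.
Highest is now Insufficient crimp (336).

Insufficient crimp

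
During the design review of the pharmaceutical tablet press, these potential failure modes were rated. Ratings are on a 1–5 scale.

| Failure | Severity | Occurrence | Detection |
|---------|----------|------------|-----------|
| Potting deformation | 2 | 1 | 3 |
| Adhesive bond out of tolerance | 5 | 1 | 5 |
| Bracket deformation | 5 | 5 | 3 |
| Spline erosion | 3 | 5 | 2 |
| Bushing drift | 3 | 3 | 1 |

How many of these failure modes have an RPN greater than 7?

4

RPN = Severity × Occurrence × Detection:
  Potting deformation: 2 × 1 × 3 = 6
  Adhesive bond out of tolerance: 5 × 1 × 5 = 25
  Bracket deformation: 5 × 5 × 3 = 75
  Spline erosion: 3 × 5 × 2 = 30
  Bushing drift: 3 × 3 × 1 = 9
Modes with RPN > 7: Adhesive bond out of tolerance (25), Bracket deformation (75), Spline erosion (30), Bushing drift (9) → 4.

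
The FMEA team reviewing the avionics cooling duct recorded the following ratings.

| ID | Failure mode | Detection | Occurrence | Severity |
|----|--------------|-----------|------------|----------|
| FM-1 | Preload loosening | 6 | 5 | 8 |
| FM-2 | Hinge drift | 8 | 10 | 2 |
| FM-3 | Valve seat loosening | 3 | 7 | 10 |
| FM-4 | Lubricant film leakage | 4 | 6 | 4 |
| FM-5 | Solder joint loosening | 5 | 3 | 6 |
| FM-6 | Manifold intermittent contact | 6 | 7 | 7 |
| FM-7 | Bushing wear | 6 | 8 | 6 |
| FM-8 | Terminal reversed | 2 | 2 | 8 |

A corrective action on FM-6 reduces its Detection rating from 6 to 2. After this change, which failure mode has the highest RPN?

RPN = Severity × Occurrence × Detection:
  FM-1: 8 × 5 × 6 = 240
  FM-2: 2 × 10 × 8 = 160
  FM-3: 10 × 7 × 3 = 210
  FM-4: 4 × 6 × 4 = 96
  FM-5: 6 × 3 × 5 = 90
  FM-6: 7 × 7 × 6 = 294
  FM-7: 6 × 8 × 6 = 288
  FM-8: 8 × 2 × 2 = 32
After action: FM-6 → 7 × 7 × 2 = 98.
Revised RPNs: FM-7=288, FM-1=240, FM-3=210, FM-2=160, FM-6=98, FM-4=96, FM-5=90, FM-8=32.
Highest is now FM-7 (288).

FM-7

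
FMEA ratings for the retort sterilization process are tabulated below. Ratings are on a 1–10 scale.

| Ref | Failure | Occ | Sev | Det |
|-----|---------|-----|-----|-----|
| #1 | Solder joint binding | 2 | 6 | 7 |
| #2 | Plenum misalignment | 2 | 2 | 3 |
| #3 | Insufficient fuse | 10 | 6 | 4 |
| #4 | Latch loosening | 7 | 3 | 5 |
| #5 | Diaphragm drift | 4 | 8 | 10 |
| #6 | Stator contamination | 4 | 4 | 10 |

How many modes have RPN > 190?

2

RPN = Severity × Occurrence × Detection:
  #1: 6 × 2 × 7 = 84
  #2: 2 × 2 × 3 = 12
  #3: 6 × 10 × 4 = 240
  #4: 3 × 7 × 5 = 105
  #5: 8 × 4 × 10 = 320
  #6: 4 × 4 × 10 = 160
Modes with RPN > 190: #3 (240), #5 (320) → 2.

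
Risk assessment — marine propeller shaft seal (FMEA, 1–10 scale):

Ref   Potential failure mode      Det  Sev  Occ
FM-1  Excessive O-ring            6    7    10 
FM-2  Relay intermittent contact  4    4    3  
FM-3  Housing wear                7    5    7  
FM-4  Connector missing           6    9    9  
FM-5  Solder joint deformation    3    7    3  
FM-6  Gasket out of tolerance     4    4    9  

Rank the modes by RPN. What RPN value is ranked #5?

RPN = Severity × Occurrence × Detection:
  FM-1: 7 × 10 × 6 = 420
  FM-2: 4 × 3 × 4 = 48
  FM-3: 5 × 7 × 7 = 245
  FM-4: 9 × 9 × 6 = 486
  FM-5: 7 × 3 × 3 = 63
  FM-6: 4 × 9 × 4 = 144
Sorted descending: 486, 420, 245, 144, 63, 48.
The fifth-highest RPN is 63 (FM-5).

63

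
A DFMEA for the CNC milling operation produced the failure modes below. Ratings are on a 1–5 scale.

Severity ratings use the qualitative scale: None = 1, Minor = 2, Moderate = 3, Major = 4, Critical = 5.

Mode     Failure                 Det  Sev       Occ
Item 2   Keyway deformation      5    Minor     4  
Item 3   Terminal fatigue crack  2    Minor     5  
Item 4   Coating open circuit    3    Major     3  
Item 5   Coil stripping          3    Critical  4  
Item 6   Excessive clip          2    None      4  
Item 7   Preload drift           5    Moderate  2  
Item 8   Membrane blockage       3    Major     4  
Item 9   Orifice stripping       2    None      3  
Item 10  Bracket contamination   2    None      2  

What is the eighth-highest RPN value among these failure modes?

RPN = Severity × Occurrence × Detection:
  Item 2: 2 × 4 × 5 = 40
  Item 3: 2 × 5 × 2 = 20
  Item 4: 4 × 3 × 3 = 36
  Item 5: 5 × 4 × 3 = 60
  Item 6: 1 × 4 × 2 = 8
  Item 7: 3 × 2 × 5 = 30
  Item 8: 4 × 4 × 3 = 48
  Item 9: 1 × 3 × 2 = 6
  Item 10: 1 × 2 × 2 = 4
Sorted descending: 60, 48, 40, 36, 30, 20, 8, 6, 4.
The eighth-highest RPN is 6 (Item 9).

6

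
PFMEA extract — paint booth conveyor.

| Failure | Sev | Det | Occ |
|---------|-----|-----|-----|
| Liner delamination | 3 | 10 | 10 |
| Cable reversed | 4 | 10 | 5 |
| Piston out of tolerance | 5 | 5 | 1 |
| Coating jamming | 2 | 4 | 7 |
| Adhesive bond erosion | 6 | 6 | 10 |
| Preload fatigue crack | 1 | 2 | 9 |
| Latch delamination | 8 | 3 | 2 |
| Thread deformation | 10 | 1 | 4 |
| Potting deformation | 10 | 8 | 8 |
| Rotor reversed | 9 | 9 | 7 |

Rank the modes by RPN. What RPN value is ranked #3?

360

RPN = Severity × Occurrence × Detection:
  Liner delamination: 3 × 10 × 10 = 300
  Cable reversed: 4 × 5 × 10 = 200
  Piston out of tolerance: 5 × 1 × 5 = 25
  Coating jamming: 2 × 7 × 4 = 56
  Adhesive bond erosion: 6 × 10 × 6 = 360
  Preload fatigue crack: 1 × 9 × 2 = 18
  Latch delamination: 8 × 2 × 3 = 48
  Thread deformation: 10 × 4 × 1 = 40
  Potting deformation: 10 × 8 × 8 = 640
  Rotor reversed: 9 × 7 × 9 = 567
Sorted descending: 640, 567, 360, 300, 200, 56, 48, 40, 25, 18.
The third-highest RPN is 360 (Adhesive bond erosion).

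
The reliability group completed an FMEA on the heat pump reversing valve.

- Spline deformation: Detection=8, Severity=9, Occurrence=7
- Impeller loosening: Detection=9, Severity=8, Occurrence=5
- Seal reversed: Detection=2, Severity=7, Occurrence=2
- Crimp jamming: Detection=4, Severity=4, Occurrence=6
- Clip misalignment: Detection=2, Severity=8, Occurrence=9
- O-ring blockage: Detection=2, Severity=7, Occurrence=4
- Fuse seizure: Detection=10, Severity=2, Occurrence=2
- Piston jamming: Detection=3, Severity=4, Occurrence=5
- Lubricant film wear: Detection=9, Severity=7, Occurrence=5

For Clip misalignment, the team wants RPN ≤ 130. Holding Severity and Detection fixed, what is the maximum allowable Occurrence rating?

8

Clip misalignment: S=8, O=9, D=2 → current RPN = 144.
Fixed product = 16. Need 16 × O ≤ 130, so O ≤ 130/16 = 8.12.
Maximum integer Occurrence rating = 8 (gives RPN 128; O=9 would give 144 > 130).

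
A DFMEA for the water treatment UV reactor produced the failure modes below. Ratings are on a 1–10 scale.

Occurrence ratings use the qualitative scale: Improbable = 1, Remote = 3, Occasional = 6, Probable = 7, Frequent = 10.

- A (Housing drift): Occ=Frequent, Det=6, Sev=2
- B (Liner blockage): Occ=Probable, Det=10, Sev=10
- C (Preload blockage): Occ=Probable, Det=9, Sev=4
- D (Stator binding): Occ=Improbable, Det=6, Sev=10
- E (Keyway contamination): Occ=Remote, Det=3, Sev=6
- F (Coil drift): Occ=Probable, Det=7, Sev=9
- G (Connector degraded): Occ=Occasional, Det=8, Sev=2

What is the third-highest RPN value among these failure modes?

RPN = Severity × Occurrence × Detection:
  A: 2 × 10 × 6 = 120
  B: 10 × 7 × 10 = 700
  C: 4 × 7 × 9 = 252
  D: 10 × 1 × 6 = 60
  E: 6 × 3 × 3 = 54
  F: 9 × 7 × 7 = 441
  G: 2 × 6 × 8 = 96
Sorted descending: 700, 441, 252, 120, 96, 60, 54.
The third-highest RPN is 252 (C).

252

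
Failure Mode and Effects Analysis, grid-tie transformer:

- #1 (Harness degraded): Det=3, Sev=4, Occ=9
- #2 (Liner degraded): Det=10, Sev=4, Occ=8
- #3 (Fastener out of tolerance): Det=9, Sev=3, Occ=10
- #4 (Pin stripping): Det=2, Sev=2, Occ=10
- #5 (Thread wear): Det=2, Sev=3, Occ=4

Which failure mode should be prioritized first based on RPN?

RPN = Severity × Occurrence × Detection:
  #1: 4 × 9 × 3 = 108
  #2: 4 × 8 × 10 = 320
  #3: 3 × 10 × 9 = 270
  #4: 2 × 10 × 2 = 40
  #5: 3 × 4 × 2 = 24
Highest RPN is 320 → #2.

#2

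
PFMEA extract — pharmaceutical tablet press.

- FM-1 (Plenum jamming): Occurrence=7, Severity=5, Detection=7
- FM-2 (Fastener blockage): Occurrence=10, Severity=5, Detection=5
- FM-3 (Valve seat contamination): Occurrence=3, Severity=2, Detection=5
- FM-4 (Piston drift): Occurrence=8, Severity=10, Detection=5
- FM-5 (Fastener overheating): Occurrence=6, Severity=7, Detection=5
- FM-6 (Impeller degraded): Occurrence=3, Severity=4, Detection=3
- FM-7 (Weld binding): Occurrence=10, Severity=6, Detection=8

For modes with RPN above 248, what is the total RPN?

1130

RPN = Severity × Occurrence × Detection:
  FM-1: 5 × 7 × 7 = 245
  FM-2: 5 × 10 × 5 = 250
  FM-3: 2 × 3 × 5 = 30
  FM-4: 10 × 8 × 5 = 400
  FM-5: 7 × 6 × 5 = 210
  FM-6: 4 × 3 × 3 = 36
  FM-7: 6 × 10 × 8 = 480
RPN > 248: FM-2 (250), FM-4 (400), FM-7 (480).
Sum: 250 + 400 + 480 = 1130.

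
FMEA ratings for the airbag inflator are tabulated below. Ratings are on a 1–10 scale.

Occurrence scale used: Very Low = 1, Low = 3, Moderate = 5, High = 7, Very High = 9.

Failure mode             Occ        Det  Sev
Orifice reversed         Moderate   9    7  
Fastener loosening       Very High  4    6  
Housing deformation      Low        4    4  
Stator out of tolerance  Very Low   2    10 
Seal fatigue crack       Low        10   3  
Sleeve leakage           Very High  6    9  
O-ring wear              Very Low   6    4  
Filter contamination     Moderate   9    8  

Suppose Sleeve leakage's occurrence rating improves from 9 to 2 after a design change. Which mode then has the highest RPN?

Filter contamination

RPN = Severity × Occurrence × Detection:
  Orifice reversed: 7 × 5 × 9 = 315
  Fastener loosening: 6 × 9 × 4 = 216
  Housing deformation: 4 × 3 × 4 = 48
  Stator out of tolerance: 10 × 1 × 2 = 20
  Seal fatigue crack: 3 × 3 × 10 = 90
  Sleeve leakage: 9 × 9 × 6 = 486
  O-ring wear: 4 × 1 × 6 = 24
  Filter contamination: 8 × 5 × 9 = 360
After action: Sleeve leakage → 9 × 2 × 6 = 108.
Revised RPNs: Filter contamination=360, Orifice reversed=315, Fastener loosening=216, Sleeve leakage=108, Seal fatigue crack=90, Housing deformation=48, O-ring wear=24, Stator out of tolerance=20.
Highest is now Filter contamination (360).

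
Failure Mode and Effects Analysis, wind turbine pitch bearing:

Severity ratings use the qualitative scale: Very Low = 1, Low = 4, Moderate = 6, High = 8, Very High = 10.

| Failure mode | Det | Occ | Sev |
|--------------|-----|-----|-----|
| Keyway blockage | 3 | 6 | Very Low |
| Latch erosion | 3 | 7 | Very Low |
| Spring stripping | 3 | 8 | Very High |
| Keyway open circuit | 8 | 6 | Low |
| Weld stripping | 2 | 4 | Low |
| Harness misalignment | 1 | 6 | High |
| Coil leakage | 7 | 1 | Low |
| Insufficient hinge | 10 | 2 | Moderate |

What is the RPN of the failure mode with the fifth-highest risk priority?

32

RPN = Severity × Occurrence × Detection:
  Keyway blockage: 1 × 6 × 3 = 18
  Latch erosion: 1 × 7 × 3 = 21
  Spring stripping: 10 × 8 × 3 = 240
  Keyway open circuit: 4 × 6 × 8 = 192
  Weld stripping: 4 × 4 × 2 = 32
  Harness misalignment: 8 × 6 × 1 = 48
  Coil leakage: 4 × 1 × 7 = 28
  Insufficient hinge: 6 × 2 × 10 = 120
Sorted descending: 240, 192, 120, 48, 32, 28, 21, 18.
The fifth-highest RPN is 32 (Weld stripping).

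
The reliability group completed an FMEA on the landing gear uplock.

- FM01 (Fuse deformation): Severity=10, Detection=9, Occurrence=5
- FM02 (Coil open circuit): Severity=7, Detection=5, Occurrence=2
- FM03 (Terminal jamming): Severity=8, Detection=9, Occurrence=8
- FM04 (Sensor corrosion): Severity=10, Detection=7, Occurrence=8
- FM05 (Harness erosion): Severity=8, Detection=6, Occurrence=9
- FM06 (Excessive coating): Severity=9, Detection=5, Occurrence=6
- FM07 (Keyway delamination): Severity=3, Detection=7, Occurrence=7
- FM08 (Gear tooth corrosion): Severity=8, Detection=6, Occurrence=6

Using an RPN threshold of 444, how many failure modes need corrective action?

3

RPN = Severity × Occurrence × Detection:
  FM01: 10 × 5 × 9 = 450
  FM02: 7 × 2 × 5 = 70
  FM03: 8 × 8 × 9 = 576
  FM04: 10 × 8 × 7 = 560
  FM05: 8 × 9 × 6 = 432
  FM06: 9 × 6 × 5 = 270
  FM07: 3 × 7 × 7 = 147
  FM08: 8 × 6 × 6 = 288
Modes with RPN ≥ 444: FM01 (450), FM03 (576), FM04 (560) → 3.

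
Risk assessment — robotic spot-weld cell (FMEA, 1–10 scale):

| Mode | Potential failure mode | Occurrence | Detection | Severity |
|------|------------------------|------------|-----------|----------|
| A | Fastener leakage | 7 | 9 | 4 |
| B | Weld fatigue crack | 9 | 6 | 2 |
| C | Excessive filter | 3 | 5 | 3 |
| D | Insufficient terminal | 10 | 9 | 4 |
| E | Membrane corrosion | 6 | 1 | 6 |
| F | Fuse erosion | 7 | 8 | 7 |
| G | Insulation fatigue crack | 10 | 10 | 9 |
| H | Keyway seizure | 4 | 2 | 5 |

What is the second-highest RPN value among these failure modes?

392

RPN = Severity × Occurrence × Detection:
  A: 4 × 7 × 9 = 252
  B: 2 × 9 × 6 = 108
  C: 3 × 3 × 5 = 45
  D: 4 × 10 × 9 = 360
  E: 6 × 6 × 1 = 36
  F: 7 × 7 × 8 = 392
  G: 9 × 10 × 10 = 900
  H: 5 × 4 × 2 = 40
Sorted descending: 900, 392, 360, 252, 108, 45, 40, 36.
The second-highest RPN is 392 (F).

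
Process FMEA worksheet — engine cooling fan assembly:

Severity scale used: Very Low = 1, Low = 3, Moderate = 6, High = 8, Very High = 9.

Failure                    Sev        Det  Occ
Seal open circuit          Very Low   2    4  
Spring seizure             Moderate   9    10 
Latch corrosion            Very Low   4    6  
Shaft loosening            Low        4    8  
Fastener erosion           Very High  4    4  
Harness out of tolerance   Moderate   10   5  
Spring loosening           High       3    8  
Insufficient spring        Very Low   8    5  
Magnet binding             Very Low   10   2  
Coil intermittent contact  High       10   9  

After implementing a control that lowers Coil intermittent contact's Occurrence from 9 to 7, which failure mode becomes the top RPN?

RPN = Severity × Occurrence × Detection:
  Seal open circuit: 1 × 4 × 2 = 8
  Spring seizure: 6 × 10 × 9 = 540
  Latch corrosion: 1 × 6 × 4 = 24
  Shaft loosening: 3 × 8 × 4 = 96
  Fastener erosion: 9 × 4 × 4 = 144
  Harness out of tolerance: 6 × 5 × 10 = 300
  Spring loosening: 8 × 8 × 3 = 192
  Insufficient spring: 1 × 5 × 8 = 40
  Magnet binding: 1 × 2 × 10 = 20
  Coil intermittent contact: 8 × 9 × 10 = 720
After action: Coil intermittent contact → 8 × 7 × 10 = 560.
Revised RPNs: Coil intermittent contact=560, Spring seizure=540, Harness out of tolerance=300, Spring loosening=192, Fastener erosion=144, Shaft loosening=96, Insufficient spring=40, Latch corrosion=24, Magnet binding=20, Seal open circuit=8.
Highest is now Coil intermittent contact (560).

Coil intermittent contact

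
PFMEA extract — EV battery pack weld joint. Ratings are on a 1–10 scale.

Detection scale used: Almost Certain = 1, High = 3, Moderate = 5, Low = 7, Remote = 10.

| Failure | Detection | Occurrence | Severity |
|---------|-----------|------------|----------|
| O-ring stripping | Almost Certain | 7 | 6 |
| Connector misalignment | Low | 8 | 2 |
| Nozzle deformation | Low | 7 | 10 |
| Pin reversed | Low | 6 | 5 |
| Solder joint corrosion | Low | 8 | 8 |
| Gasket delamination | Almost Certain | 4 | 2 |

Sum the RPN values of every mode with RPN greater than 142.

1148

RPN = Severity × Occurrence × Detection:
  O-ring stripping: 6 × 7 × 1 = 42
  Connector misalignment: 2 × 8 × 7 = 112
  Nozzle deformation: 10 × 7 × 7 = 490
  Pin reversed: 5 × 6 × 7 = 210
  Solder joint corrosion: 8 × 8 × 7 = 448
  Gasket delamination: 2 × 4 × 1 = 8
RPN > 142: Nozzle deformation (490), Pin reversed (210), Solder joint corrosion (448).
Sum: 490 + 210 + 448 = 1148.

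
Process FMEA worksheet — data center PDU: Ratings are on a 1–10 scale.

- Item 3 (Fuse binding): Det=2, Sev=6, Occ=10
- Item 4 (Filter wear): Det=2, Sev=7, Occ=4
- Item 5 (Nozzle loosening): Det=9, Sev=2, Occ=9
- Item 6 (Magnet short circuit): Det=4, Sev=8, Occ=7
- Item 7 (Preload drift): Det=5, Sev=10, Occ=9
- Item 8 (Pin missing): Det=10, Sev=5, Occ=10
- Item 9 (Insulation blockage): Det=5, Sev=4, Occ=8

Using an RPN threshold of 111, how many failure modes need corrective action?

RPN = Severity × Occurrence × Detection:
  Item 3: 6 × 10 × 2 = 120
  Item 4: 7 × 4 × 2 = 56
  Item 5: 2 × 9 × 9 = 162
  Item 6: 8 × 7 × 4 = 224
  Item 7: 10 × 9 × 5 = 450
  Item 8: 5 × 10 × 10 = 500
  Item 9: 4 × 8 × 5 = 160
Modes with RPN ≥ 111: Item 3 (120), Item 5 (162), Item 6 (224), Item 7 (450), Item 8 (500), Item 9 (160) → 6.

6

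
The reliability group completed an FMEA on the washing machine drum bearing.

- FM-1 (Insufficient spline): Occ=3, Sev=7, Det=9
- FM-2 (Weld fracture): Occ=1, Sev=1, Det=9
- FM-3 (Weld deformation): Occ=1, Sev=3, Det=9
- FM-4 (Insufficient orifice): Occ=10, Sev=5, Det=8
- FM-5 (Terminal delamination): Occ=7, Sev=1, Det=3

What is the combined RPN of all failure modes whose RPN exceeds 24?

RPN = Severity × Occurrence × Detection:
  FM-1: 7 × 3 × 9 = 189
  FM-2: 1 × 1 × 9 = 9
  FM-3: 3 × 1 × 9 = 27
  FM-4: 5 × 10 × 8 = 400
  FM-5: 1 × 7 × 3 = 21
RPN > 24: FM-1 (189), FM-3 (27), FM-4 (400).
Sum: 189 + 27 + 400 = 616.

616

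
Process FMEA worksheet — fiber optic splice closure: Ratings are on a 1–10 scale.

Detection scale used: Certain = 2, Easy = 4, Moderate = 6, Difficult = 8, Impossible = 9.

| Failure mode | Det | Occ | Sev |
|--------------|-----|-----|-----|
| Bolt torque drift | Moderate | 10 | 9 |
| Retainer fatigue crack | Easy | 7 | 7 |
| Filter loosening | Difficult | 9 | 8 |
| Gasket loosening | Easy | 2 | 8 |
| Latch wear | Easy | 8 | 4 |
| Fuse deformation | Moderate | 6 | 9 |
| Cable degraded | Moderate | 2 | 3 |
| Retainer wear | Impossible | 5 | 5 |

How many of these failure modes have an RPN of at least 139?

RPN = Severity × Occurrence × Detection:
  Bolt torque drift: 9 × 10 × 6 = 540
  Retainer fatigue crack: 7 × 7 × 4 = 196
  Filter loosening: 8 × 9 × 8 = 576
  Gasket loosening: 8 × 2 × 4 = 64
  Latch wear: 4 × 8 × 4 = 128
  Fuse deformation: 9 × 6 × 6 = 324
  Cable degraded: 3 × 2 × 6 = 36
  Retainer wear: 5 × 5 × 9 = 225
Modes with RPN ≥ 139: Bolt torque drift (540), Retainer fatigue crack (196), Filter loosening (576), Fuse deformation (324), Retainer wear (225) → 5.

5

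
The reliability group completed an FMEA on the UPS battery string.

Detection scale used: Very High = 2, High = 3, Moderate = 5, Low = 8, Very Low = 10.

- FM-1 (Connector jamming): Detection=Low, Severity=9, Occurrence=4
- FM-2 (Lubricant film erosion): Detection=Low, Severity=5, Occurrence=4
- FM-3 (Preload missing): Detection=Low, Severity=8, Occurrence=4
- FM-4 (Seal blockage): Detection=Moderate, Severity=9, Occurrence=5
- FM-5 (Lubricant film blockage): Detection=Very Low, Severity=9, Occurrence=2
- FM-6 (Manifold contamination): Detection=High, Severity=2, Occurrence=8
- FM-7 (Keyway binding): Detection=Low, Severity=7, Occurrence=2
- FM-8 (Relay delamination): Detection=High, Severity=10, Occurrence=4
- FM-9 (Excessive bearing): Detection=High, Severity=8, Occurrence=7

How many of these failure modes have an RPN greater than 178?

4

RPN = Severity × Occurrence × Detection:
  FM-1: 9 × 4 × 8 = 288
  FM-2: 5 × 4 × 8 = 160
  FM-3: 8 × 4 × 8 = 256
  FM-4: 9 × 5 × 5 = 225
  FM-5: 9 × 2 × 10 = 180
  FM-6: 2 × 8 × 3 = 48
  FM-7: 7 × 2 × 8 = 112
  FM-8: 10 × 4 × 3 = 120
  FM-9: 8 × 7 × 3 = 168
Modes with RPN > 178: FM-1 (288), FM-3 (256), FM-4 (225), FM-5 (180) → 4.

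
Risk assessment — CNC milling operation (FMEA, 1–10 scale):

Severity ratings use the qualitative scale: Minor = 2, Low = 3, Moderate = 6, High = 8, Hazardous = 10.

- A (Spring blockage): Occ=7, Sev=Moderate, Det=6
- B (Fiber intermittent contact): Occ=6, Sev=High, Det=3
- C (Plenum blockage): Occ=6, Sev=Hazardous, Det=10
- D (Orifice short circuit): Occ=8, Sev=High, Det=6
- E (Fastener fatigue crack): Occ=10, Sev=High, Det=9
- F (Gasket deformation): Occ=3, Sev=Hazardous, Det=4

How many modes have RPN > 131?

RPN = Severity × Occurrence × Detection:
  A: 6 × 7 × 6 = 252
  B: 8 × 6 × 3 = 144
  C: 10 × 6 × 10 = 600
  D: 8 × 8 × 6 = 384
  E: 8 × 10 × 9 = 720
  F: 10 × 3 × 4 = 120
Modes with RPN > 131: A (252), B (144), C (600), D (384), E (720) → 5.

5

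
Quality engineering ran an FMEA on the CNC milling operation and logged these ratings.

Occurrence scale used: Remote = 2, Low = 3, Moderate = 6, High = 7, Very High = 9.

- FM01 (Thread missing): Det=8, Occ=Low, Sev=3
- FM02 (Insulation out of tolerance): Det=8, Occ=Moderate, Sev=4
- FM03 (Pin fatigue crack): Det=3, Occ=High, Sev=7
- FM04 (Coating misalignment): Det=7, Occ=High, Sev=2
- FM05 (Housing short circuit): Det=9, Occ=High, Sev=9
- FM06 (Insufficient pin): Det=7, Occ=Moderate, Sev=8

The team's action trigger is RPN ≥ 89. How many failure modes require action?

RPN = Severity × Occurrence × Detection:
  FM01: 3 × 3 × 8 = 72
  FM02: 4 × 6 × 8 = 192
  FM03: 7 × 7 × 3 = 147
  FM04: 2 × 7 × 7 = 98
  FM05: 9 × 7 × 9 = 567
  FM06: 8 × 6 × 7 = 336
Modes with RPN ≥ 89: FM02 (192), FM03 (147), FM04 (98), FM05 (567), FM06 (336) → 5.

5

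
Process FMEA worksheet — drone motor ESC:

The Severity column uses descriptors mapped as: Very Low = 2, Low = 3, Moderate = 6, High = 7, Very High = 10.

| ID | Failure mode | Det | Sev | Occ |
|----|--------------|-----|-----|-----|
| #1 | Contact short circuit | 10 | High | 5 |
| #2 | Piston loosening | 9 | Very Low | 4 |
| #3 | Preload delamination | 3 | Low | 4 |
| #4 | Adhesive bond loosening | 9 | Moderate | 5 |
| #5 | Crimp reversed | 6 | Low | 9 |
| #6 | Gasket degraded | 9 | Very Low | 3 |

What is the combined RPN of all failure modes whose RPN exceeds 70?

RPN = Severity × Occurrence × Detection:
  #1: 7 × 5 × 10 = 350
  #2: 2 × 4 × 9 = 72
  #3: 3 × 4 × 3 = 36
  #4: 6 × 5 × 9 = 270
  #5: 3 × 9 × 6 = 162
  #6: 2 × 3 × 9 = 54
RPN > 70: #1 (350), #2 (72), #4 (270), #5 (162).
Sum: 350 + 72 + 270 + 162 = 854.

854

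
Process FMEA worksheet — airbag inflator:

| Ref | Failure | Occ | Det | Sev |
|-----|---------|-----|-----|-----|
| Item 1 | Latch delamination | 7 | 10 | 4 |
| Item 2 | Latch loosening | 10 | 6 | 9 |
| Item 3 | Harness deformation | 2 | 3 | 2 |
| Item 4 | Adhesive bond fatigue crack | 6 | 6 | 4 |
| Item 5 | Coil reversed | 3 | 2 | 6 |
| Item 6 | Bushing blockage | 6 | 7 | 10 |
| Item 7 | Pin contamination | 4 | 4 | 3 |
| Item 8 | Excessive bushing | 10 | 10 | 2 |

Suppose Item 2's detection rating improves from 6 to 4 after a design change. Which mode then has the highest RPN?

Item 6

RPN = Severity × Occurrence × Detection:
  Item 1: 4 × 7 × 10 = 280
  Item 2: 9 × 10 × 6 = 540
  Item 3: 2 × 2 × 3 = 12
  Item 4: 4 × 6 × 6 = 144
  Item 5: 6 × 3 × 2 = 36
  Item 6: 10 × 6 × 7 = 420
  Item 7: 3 × 4 × 4 = 48
  Item 8: 2 × 10 × 10 = 200
After action: Item 2 → 9 × 10 × 4 = 360.
Revised RPNs: Item 6=420, Item 2=360, Item 1=280, Item 8=200, Item 4=144, Item 7=48, Item 5=36, Item 3=12.
Highest is now Item 6 (420).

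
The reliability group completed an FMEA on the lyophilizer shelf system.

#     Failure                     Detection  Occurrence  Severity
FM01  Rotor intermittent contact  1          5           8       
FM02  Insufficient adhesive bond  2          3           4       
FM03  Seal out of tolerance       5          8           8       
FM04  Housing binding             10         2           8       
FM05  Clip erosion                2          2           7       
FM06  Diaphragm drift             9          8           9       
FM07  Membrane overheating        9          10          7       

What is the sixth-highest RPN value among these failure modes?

RPN = Severity × Occurrence × Detection:
  FM01: 8 × 5 × 1 = 40
  FM02: 4 × 3 × 2 = 24
  FM03: 8 × 8 × 5 = 320
  FM04: 8 × 2 × 10 = 160
  FM05: 7 × 2 × 2 = 28
  FM06: 9 × 8 × 9 = 648
  FM07: 7 × 10 × 9 = 630
Sorted descending: 648, 630, 320, 160, 40, 28, 24.
The sixth-highest RPN is 28 (FM05).

28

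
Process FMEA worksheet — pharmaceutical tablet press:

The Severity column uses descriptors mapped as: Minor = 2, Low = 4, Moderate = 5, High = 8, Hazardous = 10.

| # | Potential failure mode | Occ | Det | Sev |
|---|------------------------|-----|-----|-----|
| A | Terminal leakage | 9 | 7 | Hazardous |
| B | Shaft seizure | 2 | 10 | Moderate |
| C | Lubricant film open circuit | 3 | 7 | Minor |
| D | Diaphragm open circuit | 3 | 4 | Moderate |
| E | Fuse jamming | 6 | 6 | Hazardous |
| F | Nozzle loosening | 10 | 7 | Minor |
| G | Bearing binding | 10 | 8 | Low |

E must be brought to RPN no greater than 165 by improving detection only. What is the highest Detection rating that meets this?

E: S=10, O=6, D=6 → current RPN = 360.
Fixed product = 60. Need 60 × D ≤ 165, so D ≤ 165/60 = 2.75.
Maximum integer Detection rating = 2 (gives RPN 120; D=3 would give 180 > 165).

2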